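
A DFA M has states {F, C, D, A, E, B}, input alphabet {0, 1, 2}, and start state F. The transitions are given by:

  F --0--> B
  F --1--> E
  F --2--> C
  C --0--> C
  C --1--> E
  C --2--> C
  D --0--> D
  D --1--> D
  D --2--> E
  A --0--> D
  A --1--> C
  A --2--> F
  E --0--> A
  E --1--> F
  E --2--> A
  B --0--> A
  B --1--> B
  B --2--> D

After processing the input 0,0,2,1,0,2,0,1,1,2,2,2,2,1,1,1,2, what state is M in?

A

F → B → A → F → E → A → F → B → B → B → D → E → A → F → E → F → E → A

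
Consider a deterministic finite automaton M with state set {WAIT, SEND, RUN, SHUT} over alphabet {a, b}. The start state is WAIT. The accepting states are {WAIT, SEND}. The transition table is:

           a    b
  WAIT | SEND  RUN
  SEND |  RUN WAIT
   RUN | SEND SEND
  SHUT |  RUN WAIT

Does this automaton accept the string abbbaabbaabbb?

Trace: WAIT -a-> SEND -b-> WAIT -b-> RUN -b-> SEND -a-> RUN -a-> SEND -b-> WAIT -b-> RUN -a-> SEND -a-> RUN -b-> SEND -b-> WAIT -b-> RUN
End state RUN is not accepting.

No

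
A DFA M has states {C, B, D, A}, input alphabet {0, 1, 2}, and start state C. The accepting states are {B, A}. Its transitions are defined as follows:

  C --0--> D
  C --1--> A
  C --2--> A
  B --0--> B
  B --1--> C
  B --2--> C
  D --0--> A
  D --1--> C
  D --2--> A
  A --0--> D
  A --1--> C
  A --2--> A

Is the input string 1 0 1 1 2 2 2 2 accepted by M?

Yes

start at C
read '1': C → A
read '0': A → D
read '1': D → C
read '1': C → A
read '2': A → A
read '2': A → A
read '2': A → A
read '2': A → A
End state A is accepting.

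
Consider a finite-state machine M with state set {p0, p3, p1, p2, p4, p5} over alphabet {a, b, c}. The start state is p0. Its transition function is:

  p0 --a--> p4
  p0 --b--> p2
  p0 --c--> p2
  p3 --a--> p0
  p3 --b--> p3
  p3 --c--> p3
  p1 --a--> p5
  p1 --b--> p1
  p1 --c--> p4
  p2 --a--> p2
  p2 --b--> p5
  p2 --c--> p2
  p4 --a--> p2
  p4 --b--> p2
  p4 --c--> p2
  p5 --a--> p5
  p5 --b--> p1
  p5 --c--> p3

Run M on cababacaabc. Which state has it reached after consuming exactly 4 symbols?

p0 → p2 → p2 → p5 → p5
After 4 symbols: p5.

p5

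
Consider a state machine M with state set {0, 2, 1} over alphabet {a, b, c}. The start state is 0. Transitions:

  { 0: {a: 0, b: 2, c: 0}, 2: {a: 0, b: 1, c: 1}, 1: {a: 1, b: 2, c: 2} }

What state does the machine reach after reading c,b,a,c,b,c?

Trace: 0 -c-> 0 -b-> 2 -a-> 0 -c-> 0 -b-> 2 -c-> 1

1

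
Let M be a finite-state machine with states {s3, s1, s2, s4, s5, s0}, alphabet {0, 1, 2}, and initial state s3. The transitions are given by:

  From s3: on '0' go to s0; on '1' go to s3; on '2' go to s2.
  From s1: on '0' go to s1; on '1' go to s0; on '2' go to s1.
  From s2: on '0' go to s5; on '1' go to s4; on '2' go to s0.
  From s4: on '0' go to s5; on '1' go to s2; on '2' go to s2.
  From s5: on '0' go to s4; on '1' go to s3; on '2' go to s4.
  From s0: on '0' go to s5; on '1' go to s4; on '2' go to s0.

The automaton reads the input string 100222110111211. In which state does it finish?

s3 → s3 → s0 → s5 → s4 → s2 → s0 → s4 → s2 → s5 → s3 → s3 → s3 → s2 → s4 → s2

s2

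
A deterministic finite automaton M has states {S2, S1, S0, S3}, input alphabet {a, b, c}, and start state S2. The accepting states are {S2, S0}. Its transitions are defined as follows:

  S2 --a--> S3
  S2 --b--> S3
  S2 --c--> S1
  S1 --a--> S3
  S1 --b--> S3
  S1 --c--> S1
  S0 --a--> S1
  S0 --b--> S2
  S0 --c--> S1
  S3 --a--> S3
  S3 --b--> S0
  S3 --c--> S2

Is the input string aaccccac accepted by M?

start at S2
read 'a': S2 → S3
read 'a': S3 → S3
read 'c': S3 → S2
read 'c': S2 → S1
read 'c': S1 → S1
read 'c': S1 → S1
read 'a': S1 → S3
read 'c': S3 → S2
End state S2 is accepting.

Yes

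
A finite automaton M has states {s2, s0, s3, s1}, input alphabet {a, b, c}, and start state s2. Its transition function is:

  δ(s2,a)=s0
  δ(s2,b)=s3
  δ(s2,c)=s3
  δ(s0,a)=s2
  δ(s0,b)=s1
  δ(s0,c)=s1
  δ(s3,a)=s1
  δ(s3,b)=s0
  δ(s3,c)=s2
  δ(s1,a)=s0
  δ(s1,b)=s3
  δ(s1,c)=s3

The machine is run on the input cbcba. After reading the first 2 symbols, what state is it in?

start at s2
read 'c': s2 → s3
read 'b': s3 → s0
After 2 symbols: s0.

s0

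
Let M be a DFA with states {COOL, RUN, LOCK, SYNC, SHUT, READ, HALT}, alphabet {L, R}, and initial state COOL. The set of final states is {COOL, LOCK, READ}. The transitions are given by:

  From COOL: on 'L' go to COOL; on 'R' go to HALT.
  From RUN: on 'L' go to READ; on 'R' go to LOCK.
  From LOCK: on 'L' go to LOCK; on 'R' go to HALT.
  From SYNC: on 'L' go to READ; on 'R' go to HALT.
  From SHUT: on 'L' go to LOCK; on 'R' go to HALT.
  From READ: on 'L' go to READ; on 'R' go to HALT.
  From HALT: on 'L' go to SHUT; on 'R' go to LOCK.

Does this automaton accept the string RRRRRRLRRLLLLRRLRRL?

COOL → HALT → LOCK → HALT → LOCK → HALT → LOCK → LOCK → HALT → LOCK → LOCK → LOCK → LOCK → LOCK → HALT → LOCK → LOCK → HALT → LOCK → LOCK
End state LOCK is accepting.

Yes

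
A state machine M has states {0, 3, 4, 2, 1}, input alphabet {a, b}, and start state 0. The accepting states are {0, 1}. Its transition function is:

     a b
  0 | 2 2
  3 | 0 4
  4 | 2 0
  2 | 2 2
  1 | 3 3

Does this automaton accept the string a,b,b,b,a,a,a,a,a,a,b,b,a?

No

start at 0
read 'a': 0 → 2
read 'b': 2 → 2
read 'b': 2 → 2
read 'b': 2 → 2
read 'a': 2 → 2
read 'a': 2 → 2
read 'a': 2 → 2
read 'a': 2 → 2
read 'a': 2 → 2
read 'a': 2 → 2
read 'b': 2 → 2
read 'b': 2 → 2
read 'a': 2 → 2
End state 2 is not accepting.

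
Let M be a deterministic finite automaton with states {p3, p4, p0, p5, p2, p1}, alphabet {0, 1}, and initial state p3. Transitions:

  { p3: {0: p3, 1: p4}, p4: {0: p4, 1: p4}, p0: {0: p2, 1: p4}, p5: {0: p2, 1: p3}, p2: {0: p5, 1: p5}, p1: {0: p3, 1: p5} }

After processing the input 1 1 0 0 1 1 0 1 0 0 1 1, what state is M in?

start at p3
read '1': p3 → p4
read '1': p4 → p4
read '0': p4 → p4
read '0': p4 → p4
read '1': p4 → p4
read '1': p4 → p4
read '0': p4 → p4
read '1': p4 → p4
read '0': p4 → p4
read '0': p4 → p4
read '1': p4 → p4
read '1': p4 → p4

p4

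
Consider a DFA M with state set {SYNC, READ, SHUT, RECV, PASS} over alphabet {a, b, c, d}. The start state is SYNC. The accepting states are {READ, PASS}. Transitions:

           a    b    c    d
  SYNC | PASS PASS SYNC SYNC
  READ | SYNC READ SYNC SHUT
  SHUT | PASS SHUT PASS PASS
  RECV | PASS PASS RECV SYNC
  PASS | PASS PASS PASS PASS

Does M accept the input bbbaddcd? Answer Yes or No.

SYNC → PASS → PASS → PASS → PASS → PASS → PASS → PASS → PASS
End state PASS is accepting.

Yes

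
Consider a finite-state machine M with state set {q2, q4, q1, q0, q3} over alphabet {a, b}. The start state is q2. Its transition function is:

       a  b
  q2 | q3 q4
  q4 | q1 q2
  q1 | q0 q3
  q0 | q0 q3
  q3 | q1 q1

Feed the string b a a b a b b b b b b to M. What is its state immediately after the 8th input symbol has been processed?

q3

Trace: q2 -b-> q4 -a-> q1 -a-> q0 -b-> q3 -a-> q1 -b-> q3 -b-> q1 -b-> q3
After 8 symbols: q3.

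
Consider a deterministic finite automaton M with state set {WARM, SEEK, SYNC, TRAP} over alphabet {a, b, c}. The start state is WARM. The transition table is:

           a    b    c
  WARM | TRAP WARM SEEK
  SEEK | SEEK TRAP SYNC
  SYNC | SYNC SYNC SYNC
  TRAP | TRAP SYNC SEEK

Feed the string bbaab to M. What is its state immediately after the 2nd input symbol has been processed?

start at WARM
read 'b': WARM → WARM
read 'b': WARM → WARM
After 2 symbols: WARM.

WARM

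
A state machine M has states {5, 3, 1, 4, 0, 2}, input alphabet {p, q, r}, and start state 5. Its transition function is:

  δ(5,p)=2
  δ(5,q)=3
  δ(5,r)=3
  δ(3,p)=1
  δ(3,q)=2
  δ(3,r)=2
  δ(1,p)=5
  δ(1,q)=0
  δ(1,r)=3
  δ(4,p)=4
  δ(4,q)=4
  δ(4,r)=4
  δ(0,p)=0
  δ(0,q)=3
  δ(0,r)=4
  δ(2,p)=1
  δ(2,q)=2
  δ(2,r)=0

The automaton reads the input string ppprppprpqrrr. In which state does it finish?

start at 5
read 'p': 5 → 2
read 'p': 2 → 1
read 'p': 1 → 5
read 'r': 5 → 3
read 'p': 3 → 1
read 'p': 1 → 5
read 'p': 5 → 2
read 'r': 2 → 0
read 'p': 0 → 0
read 'q': 0 → 3
read 'r': 3 → 2
read 'r': 2 → 0
read 'r': 0 → 4

4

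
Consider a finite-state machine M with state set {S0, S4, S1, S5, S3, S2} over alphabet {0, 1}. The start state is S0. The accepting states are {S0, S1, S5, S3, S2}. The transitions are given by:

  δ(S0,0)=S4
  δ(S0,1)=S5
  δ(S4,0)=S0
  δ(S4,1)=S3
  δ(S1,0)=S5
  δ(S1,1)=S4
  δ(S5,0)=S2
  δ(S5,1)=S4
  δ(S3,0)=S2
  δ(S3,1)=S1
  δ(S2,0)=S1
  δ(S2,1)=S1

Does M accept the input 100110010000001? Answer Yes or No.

Yes

start at S0
read '1': S0 → S5
read '0': S5 → S2
read '0': S2 → S1
read '1': S1 → S4
read '1': S4 → S3
read '0': S3 → S2
read '0': S2 → S1
read '1': S1 → S4
read '0': S4 → S0
read '0': S0 → S4
read '0': S4 → S0
read '0': S0 → S4
read '0': S4 → S0
read '0': S0 → S4
read '1': S4 → S3
End state S3 is accepting.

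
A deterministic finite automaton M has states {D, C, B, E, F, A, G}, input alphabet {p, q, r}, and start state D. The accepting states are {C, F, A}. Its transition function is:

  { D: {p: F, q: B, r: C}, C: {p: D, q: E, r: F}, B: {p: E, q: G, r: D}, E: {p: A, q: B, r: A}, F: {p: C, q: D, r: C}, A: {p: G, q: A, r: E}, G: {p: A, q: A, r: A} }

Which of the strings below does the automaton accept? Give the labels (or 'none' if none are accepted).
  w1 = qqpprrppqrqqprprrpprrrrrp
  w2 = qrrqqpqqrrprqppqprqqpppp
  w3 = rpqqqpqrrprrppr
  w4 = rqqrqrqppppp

w1, w2, w3

w1:
  start at D
  read 'q': D → B
  read 'q': B → G
  read 'p': G → A
  read 'p': A → G
  read 'r': G → A
  read 'r': A → E
  read 'p': E → A
  read 'p': A → G
  read 'q': G → A
  read 'r': A → E
  read 'q': E → B
  read 'q': B → G
  read 'p': G → A
  read 'r': A → E
  read 'p': E → A
  read 'r': A → E
  read 'r': E → A
  read 'p': A → G
  read 'p': G → A
  read 'r': A → E
  read 'r': E → A
  read 'r': A → E
  read 'r': E → A
  read 'r': A → E
  read 'p': E → A
  end A, accepted
w2:
  start at D
  read 'q': D → B
  read 'r': B → D
  read 'r': D → C
  read 'q': C → E
  read 'q': E → B
  read 'p': B → E
  read 'q': E → B
  read 'q': B → G
  read 'r': G → A
  read 'r': A → E
  read 'p': E → A
  read 'r': A → E
  read 'q': E → B
  read 'p': B → E
  read 'p': E → A
  read 'q': A → A
  read 'p': A → G
  read 'r': G → A
  read 'q': A → A
  read 'q': A → A
  read 'p': A → G
  read 'p': G → A
  read 'p': A → G
  read 'p': G → A
  end A, accepted
w3:
  start at D
  read 'r': D → C
  read 'p': C → D
  read 'q': D → B
  read 'q': B → G
  read 'q': G → A
  read 'p': A → G
  read 'q': G → A
  read 'r': A → E
  read 'r': E → A
  read 'p': A → G
  read 'r': G → A
  read 'r': A → E
  read 'p': E → A
  read 'p': A → G
  read 'r': G → A
  end A, accepted
w4:
  start at D
  read 'r': D → C
  read 'q': C → E
  read 'q': E → B
  read 'r': B → D
  read 'q': D → B
  read 'r': B → D
  read 'q': D → B
  read 'p': B → E
  read 'p': E → A
  read 'p': A → G
  read 'p': G → A
  read 'p': A → G
  end G, rejected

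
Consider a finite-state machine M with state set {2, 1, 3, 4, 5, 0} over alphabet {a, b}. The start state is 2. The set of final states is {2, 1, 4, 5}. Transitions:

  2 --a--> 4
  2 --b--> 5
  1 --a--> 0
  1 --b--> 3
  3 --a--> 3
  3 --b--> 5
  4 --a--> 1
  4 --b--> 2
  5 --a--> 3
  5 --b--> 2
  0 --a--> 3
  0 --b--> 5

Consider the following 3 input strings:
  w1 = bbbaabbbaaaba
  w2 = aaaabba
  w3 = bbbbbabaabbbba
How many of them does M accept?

2

w1:
  start at 2
  read 'b': 2 → 5
  read 'b': 5 → 2
  read 'b': 2 → 5
  read 'a': 5 → 3
  read 'a': 3 → 3
  read 'b': 3 → 5
  read 'b': 5 → 2
  read 'b': 2 → 5
  read 'a': 5 → 3
  read 'a': 3 → 3
  read 'a': 3 → 3
  read 'b': 3 → 5
  read 'a': 5 → 3
  end 3, rejected
w2:
  start at 2
  read 'a': 2 → 4
  read 'a': 4 → 1
  read 'a': 1 → 0
  read 'a': 0 → 3
  read 'b': 3 → 5
  read 'b': 5 → 2
  read 'a': 2 → 4
  end 4, accepted
w3:
  start at 2
  read 'b': 2 → 5
  read 'b': 5 → 2
  read 'b': 2 → 5
  read 'b': 5 → 2
  read 'b': 2 → 5
  read 'a': 5 → 3
  read 'b': 3 → 5
  read 'a': 5 → 3
  read 'a': 3 → 3
  read 'b': 3 → 5
  read 'b': 5 → 2
  read 'b': 2 → 5
  read 'b': 5 → 2
  read 'a': 2 → 4
  end 4, accepted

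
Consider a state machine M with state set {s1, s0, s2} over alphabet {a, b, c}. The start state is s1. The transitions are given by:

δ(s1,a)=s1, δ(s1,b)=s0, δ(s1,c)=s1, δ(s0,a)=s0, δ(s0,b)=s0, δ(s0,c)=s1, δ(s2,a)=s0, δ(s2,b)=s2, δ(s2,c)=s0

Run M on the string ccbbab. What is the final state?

s0

s1 → s1 → s1 → s0 → s0 → s0 → s0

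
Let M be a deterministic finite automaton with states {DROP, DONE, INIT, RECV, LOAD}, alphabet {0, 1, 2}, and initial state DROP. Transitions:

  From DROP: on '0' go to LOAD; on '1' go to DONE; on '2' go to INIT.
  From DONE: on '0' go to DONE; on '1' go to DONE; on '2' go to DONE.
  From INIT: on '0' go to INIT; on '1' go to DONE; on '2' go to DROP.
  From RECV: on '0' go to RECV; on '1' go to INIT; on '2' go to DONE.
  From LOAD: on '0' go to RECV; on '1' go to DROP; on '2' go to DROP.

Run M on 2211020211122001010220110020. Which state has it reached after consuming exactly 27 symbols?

DONE

start at DROP
read '2': DROP → INIT
read '2': INIT → DROP
read '1': DROP → DONE
read '1': DONE → DONE
read '0': DONE → DONE
read '2': DONE → DONE
read '0': DONE → DONE
read '2': DONE → DONE
read '1': DONE → DONE
read '1': DONE → DONE
read '1': DONE → DONE
read '2': DONE → DONE
read '2': DONE → DONE
read '0': DONE → DONE
read '0': DONE → DONE
read '1': DONE → DONE
read '0': DONE → DONE
read '1': DONE → DONE
read '0': DONE → DONE
read '2': DONE → DONE
read '2': DONE → DONE
read '0': DONE → DONE
read '1': DONE → DONE
read '1': DONE → DONE
read '0': DONE → DONE
read '0': DONE → DONE
read '2': DONE → DONE
After 27 symbols: DONE.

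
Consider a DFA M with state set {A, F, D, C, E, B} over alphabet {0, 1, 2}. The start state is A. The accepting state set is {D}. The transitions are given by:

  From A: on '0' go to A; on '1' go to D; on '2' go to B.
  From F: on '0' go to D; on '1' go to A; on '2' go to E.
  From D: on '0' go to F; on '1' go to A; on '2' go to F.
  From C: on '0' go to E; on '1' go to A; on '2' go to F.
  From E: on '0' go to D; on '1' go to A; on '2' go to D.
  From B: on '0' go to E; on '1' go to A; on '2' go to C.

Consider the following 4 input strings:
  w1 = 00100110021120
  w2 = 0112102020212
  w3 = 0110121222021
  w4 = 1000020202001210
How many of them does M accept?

1

w1:
  start at A
  read '0': A → A
  read '0': A → A
  read '1': A → D
  read '0': D → F
  read '0': F → D
  read '1': D → A
  read '1': A → D
  read '0': D → F
  read '0': F → D
  read '2': D → F
  read '1': F → A
  read '1': A → D
  read '2': D → F
  read '0': F → D
  end D, accepted
w2:
  start at A
  read '0': A → A
  read '1': A → D
  read '1': D → A
  read '2': A → B
  read '1': B → A
  read '0': A → A
  read '2': A → B
  read '0': B → E
  read '2': E → D
  read '0': D → F
  read '2': F → E
  read '1': E → A
  read '2': A → B
  end B, rejected
w3:
  start at A
  read '0': A → A
  read '1': A → D
  read '1': D → A
  read '0': A → A
  read '1': A → D
  read '2': D → F
  read '1': F → A
  read '2': A → B
  read '2': B → C
  read '2': C → F
  read '0': F → D
  read '2': D → F
  read '1': F → A
  end A, rejected
w4:
  start at A
  read '1': A → D
  read '0': D → F
  read '0': F → D
  read '0': D → F
  read '0': F → D
  read '2': D → F
  read '0': F → D
  read '2': D → F
  read '0': F → D
  read '2': D → F
  read '0': F → D
  read '0': D → F
  read '1': F → A
  read '2': A → B
  read '1': B → A
  read '0': A → A
  end A, rejected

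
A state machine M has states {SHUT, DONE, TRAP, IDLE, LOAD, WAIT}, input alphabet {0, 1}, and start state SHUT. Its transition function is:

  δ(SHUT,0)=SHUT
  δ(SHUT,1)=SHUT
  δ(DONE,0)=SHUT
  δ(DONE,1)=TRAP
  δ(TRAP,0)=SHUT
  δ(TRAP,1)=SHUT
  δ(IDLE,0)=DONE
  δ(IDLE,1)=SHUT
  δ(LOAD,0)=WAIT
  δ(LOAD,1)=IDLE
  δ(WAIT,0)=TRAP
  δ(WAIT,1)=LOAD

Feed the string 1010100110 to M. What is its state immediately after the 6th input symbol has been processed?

SHUT

start at SHUT
read '1': SHUT → SHUT
read '0': SHUT → SHUT
read '1': SHUT → SHUT
read '0': SHUT → SHUT
read '1': SHUT → SHUT
read '0': SHUT → SHUT
After 6 symbols: SHUT.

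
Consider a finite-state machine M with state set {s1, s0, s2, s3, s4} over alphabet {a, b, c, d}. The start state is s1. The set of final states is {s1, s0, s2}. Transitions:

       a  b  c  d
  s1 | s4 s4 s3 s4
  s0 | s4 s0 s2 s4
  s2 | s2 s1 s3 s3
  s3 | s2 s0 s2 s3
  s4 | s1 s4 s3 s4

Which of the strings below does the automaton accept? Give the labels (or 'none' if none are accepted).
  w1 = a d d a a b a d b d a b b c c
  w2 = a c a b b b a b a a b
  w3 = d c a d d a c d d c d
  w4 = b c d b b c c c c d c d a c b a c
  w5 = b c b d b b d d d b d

w1

w1:
  start at s1
  read 'a': s1 → s4
  read 'd': s4 → s4
  read 'd': s4 → s4
  read 'a': s4 → s1
  read 'a': s1 → s4
  read 'b': s4 → s4
  read 'a': s4 → s1
  read 'd': s1 → s4
  read 'b': s4 → s4
  read 'd': s4 → s4
  read 'a': s4 → s1
  read 'b': s1 → s4
  read 'b': s4 → s4
  read 'c': s4 → s3
  read 'c': s3 → s2
  end s2, accepted
w2:
  start at s1
  read 'a': s1 → s4
  read 'c': s4 → s3
  read 'a': s3 → s2
  read 'b': s2 → s1
  read 'b': s1 → s4
  read 'b': s4 → s4
  read 'a': s4 → s1
  read 'b': s1 → s4
  read 'a': s4 → s1
  read 'a': s1 → s4
  read 'b': s4 → s4
  end s4, rejected
w3:
  start at s1
  read 'd': s1 → s4
  read 'c': s4 → s3
  read 'a': s3 → s2
  read 'd': s2 → s3
  read 'd': s3 → s3
  read 'a': s3 → s2
  read 'c': s2 → s3
  read 'd': s3 → s3
  read 'd': s3 → s3
  read 'c': s3 → s2
  read 'd': s2 → s3
  end s3, rejected
w4:
  start at s1
  read 'b': s1 → s4
  read 'c': s4 → s3
  read 'd': s3 → s3
  read 'b': s3 → s0
  read 'b': s0 → s0
  read 'c': s0 → s2
  read 'c': s2 → s3
  read 'c': s3 → s2
  read 'c': s2 → s3
  read 'd': s3 → s3
  read 'c': s3 → s2
  read 'd': s2 → s3
  read 'a': s3 → s2
  read 'c': s2 → s3
  read 'b': s3 → s0
  read 'a': s0 → s4
  read 'c': s4 → s3
  end s3, rejected
w5:
  start at s1
  read 'b': s1 → s4
  read 'c': s4 → s3
  read 'b': s3 → s0
  read 'd': s0 → s4
  read 'b': s4 → s4
  read 'b': s4 → s4
  read 'd': s4 → s4
  read 'd': s4 → s4
  read 'd': s4 → s4
  read 'b': s4 → s4
  read 'd': s4 → s4
  end s4, rejected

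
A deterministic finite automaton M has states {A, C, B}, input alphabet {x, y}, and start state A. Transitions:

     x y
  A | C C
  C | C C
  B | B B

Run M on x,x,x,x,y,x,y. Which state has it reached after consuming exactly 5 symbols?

C

start at A
read 'x': A → C
read 'x': C → C
read 'x': C → C
read 'x': C → C
read 'y': C → C
After 5 symbols: C.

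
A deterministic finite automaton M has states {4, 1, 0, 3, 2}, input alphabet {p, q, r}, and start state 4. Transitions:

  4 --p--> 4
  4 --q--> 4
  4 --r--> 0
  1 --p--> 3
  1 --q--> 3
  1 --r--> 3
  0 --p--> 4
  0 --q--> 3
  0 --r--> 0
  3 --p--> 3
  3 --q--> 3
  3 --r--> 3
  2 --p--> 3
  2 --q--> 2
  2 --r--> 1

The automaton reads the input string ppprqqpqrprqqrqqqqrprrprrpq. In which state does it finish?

3

Trace: 4 -p-> 4 -p-> 4 -p-> 4 -r-> 0 -q-> 3 -q-> 3 -p-> 3 -q-> 3 -r-> 3 -p-> 3 -r-> 3 -q-> 3 -q-> 3 -r-> 3 -q-> 3 -q-> 3 -q-> 3 -q-> 3 -r-> 3 -p-> 3 -r-> 3 -r-> 3 -p-> 3 -r-> 3 -r-> 3 -p-> 3 -q-> 3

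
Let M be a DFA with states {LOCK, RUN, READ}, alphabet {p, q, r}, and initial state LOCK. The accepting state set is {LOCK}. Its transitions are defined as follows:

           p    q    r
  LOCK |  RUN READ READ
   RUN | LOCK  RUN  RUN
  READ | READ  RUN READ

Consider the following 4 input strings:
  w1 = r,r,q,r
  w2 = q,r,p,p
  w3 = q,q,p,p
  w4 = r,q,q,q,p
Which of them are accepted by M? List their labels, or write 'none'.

w4

w1: LOCK → READ → READ → RUN → RUN  → end RUN, rejected
w2: LOCK → READ → READ → READ → READ  → end READ, rejected
w3: LOCK → READ → RUN → LOCK → RUN  → end RUN, rejected
w4: LOCK → READ → RUN → RUN → RUN → LOCK  → end LOCK, accepted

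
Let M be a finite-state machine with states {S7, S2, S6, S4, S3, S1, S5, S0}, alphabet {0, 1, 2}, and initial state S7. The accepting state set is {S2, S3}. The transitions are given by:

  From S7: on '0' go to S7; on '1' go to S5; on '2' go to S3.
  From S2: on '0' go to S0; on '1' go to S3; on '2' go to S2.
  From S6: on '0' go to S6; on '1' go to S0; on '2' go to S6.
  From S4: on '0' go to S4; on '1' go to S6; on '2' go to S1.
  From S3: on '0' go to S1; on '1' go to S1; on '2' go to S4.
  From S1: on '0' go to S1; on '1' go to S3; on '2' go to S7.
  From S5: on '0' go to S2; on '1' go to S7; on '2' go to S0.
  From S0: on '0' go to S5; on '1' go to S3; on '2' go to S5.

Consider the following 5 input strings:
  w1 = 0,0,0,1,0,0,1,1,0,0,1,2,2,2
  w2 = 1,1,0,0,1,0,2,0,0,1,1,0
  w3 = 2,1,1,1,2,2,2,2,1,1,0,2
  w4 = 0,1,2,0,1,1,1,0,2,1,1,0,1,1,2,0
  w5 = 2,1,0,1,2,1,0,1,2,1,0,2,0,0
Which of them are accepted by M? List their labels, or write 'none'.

w2

w1:
  start at S7
  read '0': S7 → S7
  read '0': S7 → S7
  read '0': S7 → S7
  read '1': S7 → S5
  read '0': S5 → S2
  read '0': S2 → S0
  read '1': S0 → S3
  read '1': S3 → S1
  read '0': S1 → S1
  read '0': S1 → S1
  read '1': S1 → S3
  read '2': S3 → S4
  read '2': S4 → S1
  read '2': S1 → S7
  end S7, rejected
w2:
  start at S7
  read '1': S7 → S5
  read '1': S5 → S7
  read '0': S7 → S7
  read '0': S7 → S7
  read '1': S7 → S5
  read '0': S5 → S2
  read '2': S2 → S2
  read '0': S2 → S0
  read '0': S0 → S5
  read '1': S5 → S7
  read '1': S7 → S5
  read '0': S5 → S2
  end S2, accepted
w3:
  start at S7
  read '2': S7 → S3
  read '1': S3 → S1
  read '1': S1 → S3
  read '1': S3 → S1
  read '2': S1 → S7
  read '2': S7 → S3
  read '2': S3 → S4
  read '2': S4 → S1
  read '1': S1 → S3
  read '1': S3 → S1
  read '0': S1 → S1
  read '2': S1 → S7
  end S7, rejected
w4:
  start at S7
  read '0': S7 → S7
  read '1': S7 → S5
  read '2': S5 → S0
  read '0': S0 → S5
  read '1': S5 → S7
  read '1': S7 → S5
  read '1': S5 → S7
  read '0': S7 → S7
  read '2': S7 → S3
  read '1': S3 → S1
  read '1': S1 → S3
  read '0': S3 → S1
  read '1': S1 → S3
  read '1': S3 → S1
  read '2': S1 → S7
  read '0': S7 → S7
  end S7, rejected
w5:
  start at S7
  read '2': S7 → S3
  read '1': S3 → S1
  read '0': S1 → S1
  read '1': S1 → S3
  read '2': S3 → S4
  read '1': S4 → S6
  read '0': S6 → S6
  read '1': S6 → S0
  read '2': S0 → S5
  read '1': S5 → S7
  read '0': S7 → S7
  read '2': S7 → S3
  read '0': S3 → S1
  read '0': S1 → S1
  end S1, rejected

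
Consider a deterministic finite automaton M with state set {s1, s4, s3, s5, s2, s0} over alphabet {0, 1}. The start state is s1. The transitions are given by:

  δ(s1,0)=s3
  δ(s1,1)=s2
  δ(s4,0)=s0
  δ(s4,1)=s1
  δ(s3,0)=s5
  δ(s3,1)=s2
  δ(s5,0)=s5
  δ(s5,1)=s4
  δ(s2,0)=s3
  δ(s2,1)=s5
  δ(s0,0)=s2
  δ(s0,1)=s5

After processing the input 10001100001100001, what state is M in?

s4

Trace: s1 -1-> s2 -0-> s3 -0-> s5 -0-> s5 -1-> s4 -1-> s1 -0-> s3 -0-> s5 -0-> s5 -0-> s5 -1-> s4 -1-> s1 -0-> s3 -0-> s5 -0-> s5 -0-> s5 -1-> s4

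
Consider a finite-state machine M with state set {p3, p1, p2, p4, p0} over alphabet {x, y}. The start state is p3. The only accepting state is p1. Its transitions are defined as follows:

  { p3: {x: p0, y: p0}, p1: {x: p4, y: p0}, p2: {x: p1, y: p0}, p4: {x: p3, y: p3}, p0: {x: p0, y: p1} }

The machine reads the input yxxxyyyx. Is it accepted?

No

Trace: p3 -y-> p0 -x-> p0 -x-> p0 -x-> p0 -y-> p1 -y-> p0 -y-> p1 -x-> p4
End state p4 is not accepting.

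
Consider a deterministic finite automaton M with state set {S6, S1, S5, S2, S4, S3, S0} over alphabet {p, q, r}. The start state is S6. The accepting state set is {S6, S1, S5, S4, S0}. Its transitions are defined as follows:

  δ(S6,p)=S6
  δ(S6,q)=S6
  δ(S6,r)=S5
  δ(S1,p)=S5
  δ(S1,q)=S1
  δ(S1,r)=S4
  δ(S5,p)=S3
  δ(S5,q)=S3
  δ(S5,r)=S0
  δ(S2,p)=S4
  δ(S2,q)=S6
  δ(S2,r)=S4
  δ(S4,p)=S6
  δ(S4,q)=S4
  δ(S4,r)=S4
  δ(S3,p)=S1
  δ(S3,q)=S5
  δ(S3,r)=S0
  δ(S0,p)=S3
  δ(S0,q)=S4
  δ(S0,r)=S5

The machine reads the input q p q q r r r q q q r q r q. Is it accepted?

Yes

start at S6
read 'q': S6 → S6
read 'p': S6 → S6
read 'q': S6 → S6
read 'q': S6 → S6
read 'r': S6 → S5
read 'r': S5 → S0
read 'r': S0 → S5
read 'q': S5 → S3
read 'q': S3 → S5
read 'q': S5 → S3
read 'r': S3 → S0
read 'q': S0 → S4
read 'r': S4 → S4
read 'q': S4 → S4
End state S4 is accepting.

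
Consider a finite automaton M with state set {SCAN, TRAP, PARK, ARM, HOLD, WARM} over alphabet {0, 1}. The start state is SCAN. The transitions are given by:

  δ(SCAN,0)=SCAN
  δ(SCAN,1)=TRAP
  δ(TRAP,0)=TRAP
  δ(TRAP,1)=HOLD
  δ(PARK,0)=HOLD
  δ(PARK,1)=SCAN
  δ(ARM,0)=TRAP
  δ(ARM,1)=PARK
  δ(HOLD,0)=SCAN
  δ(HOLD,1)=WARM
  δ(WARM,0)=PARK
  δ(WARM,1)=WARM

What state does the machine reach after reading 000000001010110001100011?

Trace: SCAN -0-> SCAN -0-> SCAN -0-> SCAN -0-> SCAN -0-> SCAN -0-> SCAN -0-> SCAN -0-> SCAN -1-> TRAP -0-> TRAP -1-> HOLD -0-> SCAN -1-> TRAP -1-> HOLD -0-> SCAN -0-> SCAN -0-> SCAN -1-> TRAP -1-> HOLD -0-> SCAN -0-> SCAN -0-> SCAN -1-> TRAP -1-> HOLD

HOLD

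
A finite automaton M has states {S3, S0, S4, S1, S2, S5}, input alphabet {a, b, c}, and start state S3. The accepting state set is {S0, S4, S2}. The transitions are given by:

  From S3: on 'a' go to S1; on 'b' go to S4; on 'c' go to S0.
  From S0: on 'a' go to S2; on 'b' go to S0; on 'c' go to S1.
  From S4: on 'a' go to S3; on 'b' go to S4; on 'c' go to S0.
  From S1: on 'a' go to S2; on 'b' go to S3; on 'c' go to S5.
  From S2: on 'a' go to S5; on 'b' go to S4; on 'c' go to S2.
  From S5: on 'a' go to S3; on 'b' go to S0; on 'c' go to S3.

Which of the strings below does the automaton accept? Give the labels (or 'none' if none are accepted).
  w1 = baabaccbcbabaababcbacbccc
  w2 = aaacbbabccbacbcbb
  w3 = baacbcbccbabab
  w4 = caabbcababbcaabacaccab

w1: Trace: S3 -b-> S4 -a-> S3 -a-> S1 -b-> S3 -a-> S1 -c-> S5 -c-> S3 -b-> S4 -c-> S0 -b-> S0 -a-> S2 -b-> S4 -a-> S3 -a-> S1 -b-> S3 -a-> S1 -b-> S3 -c-> S0 -b-> S0 -a-> S2 -c-> S2 -b-> S4 -c-> S0 -c-> S1 -c-> S5  → end S5, rejected
w2: Trace: S3 -a-> S1 -a-> S2 -a-> S5 -c-> S3 -b-> S4 -b-> S4 -a-> S3 -b-> S4 -c-> S0 -c-> S1 -b-> S3 -a-> S1 -c-> S5 -b-> S0 -c-> S1 -b-> S3 -b-> S4  → end S4, accepted
w3: Trace: S3 -b-> S4 -a-> S3 -a-> S1 -c-> S5 -b-> S0 -c-> S1 -b-> S3 -c-> S0 -c-> S1 -b-> S3 -a-> S1 -b-> S3 -a-> S1 -b-> S3  → end S3, rejected
w4: Trace: S3 -c-> S0 -a-> S2 -a-> S5 -b-> S0 -b-> S0 -c-> S1 -a-> S2 -b-> S4 -a-> S3 -b-> S4 -b-> S4 -c-> S0 -a-> S2 -a-> S5 -b-> S0 -a-> S2 -c-> S2 -a-> S5 -c-> S3 -c-> S0 -a-> S2 -b-> S4  → end S4, accepted

w2, w4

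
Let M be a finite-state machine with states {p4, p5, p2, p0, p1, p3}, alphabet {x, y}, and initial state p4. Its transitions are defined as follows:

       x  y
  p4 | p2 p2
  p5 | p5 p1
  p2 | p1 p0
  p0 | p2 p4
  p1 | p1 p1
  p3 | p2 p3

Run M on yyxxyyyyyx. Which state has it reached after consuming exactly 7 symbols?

start at p4
read 'y': p4 → p2
read 'y': p2 → p0
read 'x': p0 → p2
read 'x': p2 → p1
read 'y': p1 → p1
read 'y': p1 → p1
read 'y': p1 → p1
After 7 symbols: p1.

p1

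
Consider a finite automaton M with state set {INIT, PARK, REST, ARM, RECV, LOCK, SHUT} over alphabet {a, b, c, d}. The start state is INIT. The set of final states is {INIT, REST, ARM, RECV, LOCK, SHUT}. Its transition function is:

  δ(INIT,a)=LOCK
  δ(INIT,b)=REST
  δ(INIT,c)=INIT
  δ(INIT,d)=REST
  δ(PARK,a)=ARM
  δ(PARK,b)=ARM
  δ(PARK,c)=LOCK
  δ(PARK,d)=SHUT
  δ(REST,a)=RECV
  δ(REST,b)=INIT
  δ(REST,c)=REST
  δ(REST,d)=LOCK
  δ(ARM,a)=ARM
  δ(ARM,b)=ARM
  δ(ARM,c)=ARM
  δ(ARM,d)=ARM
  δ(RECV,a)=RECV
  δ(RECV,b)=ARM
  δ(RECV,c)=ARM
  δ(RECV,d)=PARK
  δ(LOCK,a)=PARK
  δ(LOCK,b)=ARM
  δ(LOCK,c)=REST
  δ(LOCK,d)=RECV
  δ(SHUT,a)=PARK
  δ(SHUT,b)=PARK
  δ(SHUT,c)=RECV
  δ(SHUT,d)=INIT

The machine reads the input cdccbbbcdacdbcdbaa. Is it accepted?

Yes

start at INIT
read 'c': INIT → INIT
read 'd': INIT → REST
read 'c': REST → REST
read 'c': REST → REST
read 'b': REST → INIT
read 'b': INIT → REST
read 'b': REST → INIT
read 'c': INIT → INIT
read 'd': INIT → REST
read 'a': REST → RECV
read 'c': RECV → ARM
read 'd': ARM → ARM
read 'b': ARM → ARM
read 'c': ARM → ARM
read 'd': ARM → ARM
read 'b': ARM → ARM
read 'a': ARM → ARM
read 'a': ARM → ARM
End state ARM is accepting.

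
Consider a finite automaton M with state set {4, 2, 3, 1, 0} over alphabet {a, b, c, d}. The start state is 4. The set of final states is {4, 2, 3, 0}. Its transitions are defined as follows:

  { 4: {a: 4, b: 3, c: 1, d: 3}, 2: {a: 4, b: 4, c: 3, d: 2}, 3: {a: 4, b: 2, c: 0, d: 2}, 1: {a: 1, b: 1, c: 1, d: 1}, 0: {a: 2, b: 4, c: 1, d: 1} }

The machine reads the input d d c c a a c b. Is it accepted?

No

4 → 3 → 2 → 3 → 0 → 2 → 4 → 1 → 1
End state 1 is not accepting.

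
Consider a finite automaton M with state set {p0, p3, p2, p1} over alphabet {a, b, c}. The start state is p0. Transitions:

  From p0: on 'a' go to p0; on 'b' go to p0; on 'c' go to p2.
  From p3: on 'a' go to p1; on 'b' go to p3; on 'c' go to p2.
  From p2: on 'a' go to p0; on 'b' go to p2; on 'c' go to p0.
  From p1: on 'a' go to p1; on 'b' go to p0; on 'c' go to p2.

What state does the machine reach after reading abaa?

start at p0
read 'a': p0 → p0
read 'b': p0 → p0
read 'a': p0 → p0
read 'a': p0 → p0

p0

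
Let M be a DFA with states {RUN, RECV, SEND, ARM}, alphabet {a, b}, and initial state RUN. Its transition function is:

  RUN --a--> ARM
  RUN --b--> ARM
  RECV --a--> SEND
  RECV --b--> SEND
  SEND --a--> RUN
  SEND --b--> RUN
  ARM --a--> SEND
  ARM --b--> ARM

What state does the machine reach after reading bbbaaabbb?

ARM

RUN → ARM → ARM → ARM → SEND → RUN → ARM → ARM → ARM → ARM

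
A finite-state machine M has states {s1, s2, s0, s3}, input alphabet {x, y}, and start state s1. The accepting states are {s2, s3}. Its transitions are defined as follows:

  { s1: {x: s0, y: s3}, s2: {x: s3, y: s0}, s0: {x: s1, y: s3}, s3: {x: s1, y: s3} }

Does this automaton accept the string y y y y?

Yes

start at s1
read 'y': s1 → s3
read 'y': s3 → s3
read 'y': s3 → s3
read 'y': s3 → s3
End state s3 is accepting.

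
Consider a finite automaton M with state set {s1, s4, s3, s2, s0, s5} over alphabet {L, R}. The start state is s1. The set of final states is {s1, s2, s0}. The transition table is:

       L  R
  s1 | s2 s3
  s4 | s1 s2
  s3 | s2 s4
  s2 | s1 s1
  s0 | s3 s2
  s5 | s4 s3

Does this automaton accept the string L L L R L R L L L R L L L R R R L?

Yes

Trace: s1 -L-> s2 -L-> s1 -L-> s2 -R-> s1 -L-> s2 -R-> s1 -L-> s2 -L-> s1 -L-> s2 -R-> s1 -L-> s2 -L-> s1 -L-> s2 -R-> s1 -R-> s3 -R-> s4 -L-> s1
End state s1 is accepting.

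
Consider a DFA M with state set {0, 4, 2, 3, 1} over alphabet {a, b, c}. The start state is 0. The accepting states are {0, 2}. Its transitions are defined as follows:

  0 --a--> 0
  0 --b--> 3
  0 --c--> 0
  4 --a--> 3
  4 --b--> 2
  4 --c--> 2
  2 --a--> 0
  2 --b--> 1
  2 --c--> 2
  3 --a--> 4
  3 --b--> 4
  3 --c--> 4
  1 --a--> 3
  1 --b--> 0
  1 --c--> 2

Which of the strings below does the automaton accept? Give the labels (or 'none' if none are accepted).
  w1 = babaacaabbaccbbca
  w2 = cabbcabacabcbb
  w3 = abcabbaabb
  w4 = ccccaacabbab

w1

w1: Trace: 0 -b-> 3 -a-> 4 -b-> 2 -a-> 0 -a-> 0 -c-> 0 -a-> 0 -a-> 0 -b-> 3 -b-> 4 -a-> 3 -c-> 4 -c-> 2 -b-> 1 -b-> 0 -c-> 0 -a-> 0  → end 0, accepted
w2: Trace: 0 -c-> 0 -a-> 0 -b-> 3 -b-> 4 -c-> 2 -a-> 0 -b-> 3 -a-> 4 -c-> 2 -a-> 0 -b-> 3 -c-> 4 -b-> 2 -b-> 1  → end 1, rejected
w3: Trace: 0 -a-> 0 -b-> 3 -c-> 4 -a-> 3 -b-> 4 -b-> 2 -a-> 0 -a-> 0 -b-> 3 -b-> 4  → end 4, rejected
w4: Trace: 0 -c-> 0 -c-> 0 -c-> 0 -c-> 0 -a-> 0 -a-> 0 -c-> 0 -a-> 0 -b-> 3 -b-> 4 -a-> 3 -b-> 4  → end 4, rejected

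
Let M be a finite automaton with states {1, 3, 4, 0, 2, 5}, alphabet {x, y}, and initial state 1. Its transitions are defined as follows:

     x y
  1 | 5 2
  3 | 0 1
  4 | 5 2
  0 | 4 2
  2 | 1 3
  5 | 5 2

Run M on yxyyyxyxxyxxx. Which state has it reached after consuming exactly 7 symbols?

2

Trace: 1 -y-> 2 -x-> 1 -y-> 2 -y-> 3 -y-> 1 -x-> 5 -y-> 2
After 7 symbols: 2.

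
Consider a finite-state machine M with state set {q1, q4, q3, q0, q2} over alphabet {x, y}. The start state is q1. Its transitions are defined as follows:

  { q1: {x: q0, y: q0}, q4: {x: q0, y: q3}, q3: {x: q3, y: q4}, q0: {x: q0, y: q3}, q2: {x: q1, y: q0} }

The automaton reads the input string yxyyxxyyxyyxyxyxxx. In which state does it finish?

Trace: q1 -y-> q0 -x-> q0 -y-> q3 -y-> q4 -x-> q0 -x-> q0 -y-> q3 -y-> q4 -x-> q0 -y-> q3 -y-> q4 -x-> q0 -y-> q3 -x-> q3 -y-> q4 -x-> q0 -x-> q0 -x-> q0

q0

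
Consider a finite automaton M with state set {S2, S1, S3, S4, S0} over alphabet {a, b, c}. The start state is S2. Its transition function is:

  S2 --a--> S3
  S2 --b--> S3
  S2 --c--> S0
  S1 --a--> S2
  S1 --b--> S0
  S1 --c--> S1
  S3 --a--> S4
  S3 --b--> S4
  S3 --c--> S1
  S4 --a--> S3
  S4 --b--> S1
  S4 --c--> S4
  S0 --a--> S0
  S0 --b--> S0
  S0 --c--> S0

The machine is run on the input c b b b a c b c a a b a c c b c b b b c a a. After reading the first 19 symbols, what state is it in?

S0

start at S2
read 'c': S2 → S0
read 'b': S0 → S0
read 'b': S0 → S0
read 'b': S0 → S0
read 'a': S0 → S0
read 'c': S0 → S0
read 'b': S0 → S0
read 'c': S0 → S0
read 'a': S0 → S0
read 'a': S0 → S0
read 'b': S0 → S0
read 'a': S0 → S0
read 'c': S0 → S0
read 'c': S0 → S0
read 'b': S0 → S0
read 'c': S0 → S0
read 'b': S0 → S0
read 'b': S0 → S0
read 'b': S0 → S0
After 19 symbols: S0.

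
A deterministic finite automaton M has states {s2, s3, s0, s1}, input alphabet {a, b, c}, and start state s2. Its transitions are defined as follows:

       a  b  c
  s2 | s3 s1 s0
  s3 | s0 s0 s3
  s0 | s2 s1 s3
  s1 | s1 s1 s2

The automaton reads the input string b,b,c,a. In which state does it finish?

s3

s2 → s1 → s1 → s2 → s3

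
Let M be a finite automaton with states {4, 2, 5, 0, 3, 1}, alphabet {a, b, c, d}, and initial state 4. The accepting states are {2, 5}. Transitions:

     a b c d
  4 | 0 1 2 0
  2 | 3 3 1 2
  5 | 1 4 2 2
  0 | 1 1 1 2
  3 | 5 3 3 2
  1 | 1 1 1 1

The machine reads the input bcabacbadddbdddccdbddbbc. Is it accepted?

4 → 1 → 1 → 1 → 1 → 1 → 1 → 1 → 1 → 1 → 1 → 1 → 1 → 1 → 1 → 1 → 1 → 1 → 1 → 1 → 1 → 1 → 1 → 1 → 1
End state 1 is not accepting.

No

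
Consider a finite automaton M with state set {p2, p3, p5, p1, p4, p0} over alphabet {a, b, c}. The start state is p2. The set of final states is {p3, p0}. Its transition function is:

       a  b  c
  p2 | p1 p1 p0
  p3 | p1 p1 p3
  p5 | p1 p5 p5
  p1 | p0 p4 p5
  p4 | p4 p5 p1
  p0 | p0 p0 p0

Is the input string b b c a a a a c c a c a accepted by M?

p2 → p1 → p4 → p1 → p0 → p0 → p0 → p0 → p0 → p0 → p0 → p0 → p0
End state p0 is accepting.

Yes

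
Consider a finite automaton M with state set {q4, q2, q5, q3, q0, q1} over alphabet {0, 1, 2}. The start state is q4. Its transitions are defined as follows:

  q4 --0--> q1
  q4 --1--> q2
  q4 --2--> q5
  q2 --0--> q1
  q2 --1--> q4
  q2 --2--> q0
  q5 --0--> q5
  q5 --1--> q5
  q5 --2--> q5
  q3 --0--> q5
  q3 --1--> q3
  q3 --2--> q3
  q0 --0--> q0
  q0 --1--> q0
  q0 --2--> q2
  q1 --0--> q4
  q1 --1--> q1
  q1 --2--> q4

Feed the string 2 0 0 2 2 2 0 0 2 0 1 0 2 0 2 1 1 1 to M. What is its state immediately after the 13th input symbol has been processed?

q5

start at q4
read '2': q4 → q5
read '0': q5 → q5
read '0': q5 → q5
read '2': q5 → q5
read '2': q5 → q5
read '2': q5 → q5
read '0': q5 → q5
read '0': q5 → q5
read '2': q5 → q5
read '0': q5 → q5
read '1': q5 → q5
read '0': q5 → q5
read '2': q5 → q5
After 13 symbols: q5.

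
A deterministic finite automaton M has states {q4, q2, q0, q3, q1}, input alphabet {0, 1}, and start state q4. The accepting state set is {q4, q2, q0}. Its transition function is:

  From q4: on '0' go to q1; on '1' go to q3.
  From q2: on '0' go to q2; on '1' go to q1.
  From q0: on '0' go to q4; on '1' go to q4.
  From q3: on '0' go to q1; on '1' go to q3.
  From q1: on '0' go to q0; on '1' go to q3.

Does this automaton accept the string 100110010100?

Yes

q4 → q3 → q1 → q0 → q4 → q3 → q1 → q0 → q4 → q1 → q3 → q1 → q0
End state q0 is accepting.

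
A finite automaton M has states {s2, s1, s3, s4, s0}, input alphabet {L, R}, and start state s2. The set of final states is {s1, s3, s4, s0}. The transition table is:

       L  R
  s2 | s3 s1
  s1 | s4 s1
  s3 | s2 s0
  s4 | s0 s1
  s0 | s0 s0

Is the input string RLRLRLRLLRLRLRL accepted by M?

Yes

s2 → s1 → s4 → s1 → s4 → s1 → s4 → s1 → s4 → s0 → s0 → s0 → s0 → s0 → s0 → s0
End state s0 is accepting.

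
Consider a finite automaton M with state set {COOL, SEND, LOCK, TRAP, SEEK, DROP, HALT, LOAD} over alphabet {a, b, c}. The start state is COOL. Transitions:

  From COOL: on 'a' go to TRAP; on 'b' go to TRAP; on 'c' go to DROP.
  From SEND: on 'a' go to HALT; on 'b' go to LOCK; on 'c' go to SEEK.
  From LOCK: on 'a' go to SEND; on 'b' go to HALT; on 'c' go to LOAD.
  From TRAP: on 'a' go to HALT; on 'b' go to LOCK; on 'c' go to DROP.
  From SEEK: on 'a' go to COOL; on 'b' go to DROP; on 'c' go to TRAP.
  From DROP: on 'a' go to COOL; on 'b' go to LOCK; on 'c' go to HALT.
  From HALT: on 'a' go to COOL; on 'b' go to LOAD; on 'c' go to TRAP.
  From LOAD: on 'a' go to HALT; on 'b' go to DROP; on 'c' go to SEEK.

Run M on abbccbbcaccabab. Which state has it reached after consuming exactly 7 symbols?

Trace: COOL -a-> TRAP -b-> LOCK -b-> HALT -c-> TRAP -c-> DROP -b-> LOCK -b-> HALT
After 7 symbols: HALT.

HALT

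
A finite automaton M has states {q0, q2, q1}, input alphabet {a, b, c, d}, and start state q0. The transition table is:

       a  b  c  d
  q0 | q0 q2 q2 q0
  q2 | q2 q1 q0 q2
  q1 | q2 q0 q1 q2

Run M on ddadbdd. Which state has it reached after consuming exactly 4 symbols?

q0 → q0 → q0 → q0 → q0
After 4 symbols: q0.

q0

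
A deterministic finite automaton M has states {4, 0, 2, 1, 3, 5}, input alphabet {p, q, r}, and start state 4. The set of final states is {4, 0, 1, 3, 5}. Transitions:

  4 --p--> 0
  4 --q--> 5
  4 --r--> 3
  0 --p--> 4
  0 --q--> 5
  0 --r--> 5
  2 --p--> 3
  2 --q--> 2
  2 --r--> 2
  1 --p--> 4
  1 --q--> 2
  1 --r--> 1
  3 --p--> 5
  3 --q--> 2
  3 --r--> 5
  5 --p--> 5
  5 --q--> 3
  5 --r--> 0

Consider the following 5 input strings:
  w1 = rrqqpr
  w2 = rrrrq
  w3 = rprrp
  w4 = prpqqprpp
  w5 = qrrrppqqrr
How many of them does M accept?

5

w1: 4 → 3 → 5 → 3 → 2 → 3 → 5  → end 5, accepted
w2: 4 → 3 → 5 → 0 → 5 → 3  → end 3, accepted
w3: 4 → 3 → 5 → 0 → 5 → 5  → end 5, accepted
w4: 4 → 0 → 5 → 5 → 3 → 2 → 3 → 5 → 5 → 5  → end 5, accepted
w5: 4 → 5 → 0 → 5 → 0 → 4 → 0 → 5 → 3 → 5 → 0  → end 0, accepted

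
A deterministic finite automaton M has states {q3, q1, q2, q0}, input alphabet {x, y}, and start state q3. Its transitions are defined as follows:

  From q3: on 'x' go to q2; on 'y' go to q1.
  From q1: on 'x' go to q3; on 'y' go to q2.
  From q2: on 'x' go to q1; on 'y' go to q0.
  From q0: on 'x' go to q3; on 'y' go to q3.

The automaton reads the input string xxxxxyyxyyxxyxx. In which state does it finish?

q3 → q2 → q1 → q3 → q2 → q1 → q2 → q0 → q3 → q1 → q2 → q1 → q3 → q1 → q3 → q2

q2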